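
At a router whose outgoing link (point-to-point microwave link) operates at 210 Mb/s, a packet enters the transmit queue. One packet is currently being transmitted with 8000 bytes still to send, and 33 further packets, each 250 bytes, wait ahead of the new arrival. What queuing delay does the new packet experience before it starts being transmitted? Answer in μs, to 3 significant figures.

Each queued packet: L/R = 2000/210000000 = 9.52381 μs.
33 queued → 314.286 μs.
Plus remaining 64000 bits of current packet: 304.762 μs.
Queuing delay = 619 μs.

619 μs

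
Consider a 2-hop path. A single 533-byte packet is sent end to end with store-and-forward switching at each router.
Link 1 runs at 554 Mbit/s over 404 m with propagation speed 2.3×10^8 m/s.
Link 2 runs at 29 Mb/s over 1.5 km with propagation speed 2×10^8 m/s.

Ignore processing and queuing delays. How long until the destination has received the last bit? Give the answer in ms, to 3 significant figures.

0.164 ms

L = 533 × 8 = 4264 bits.
Transmission delays (L/R per hop): 0.00769675, 0.147034 ms; sum = 0.154731 ms.
Propagation delays (d/s per hop): 0.00175652, 0.0075 ms; sum = 0.00925652 ms.
End-to-end = 0.164 ms.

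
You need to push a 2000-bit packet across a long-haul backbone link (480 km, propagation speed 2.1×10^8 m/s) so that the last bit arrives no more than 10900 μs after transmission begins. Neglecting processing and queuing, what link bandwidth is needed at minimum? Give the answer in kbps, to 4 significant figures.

Propagation delay = 480000 / 210000000 = 2285.71 μs.
Transmission budget = 10900 − 2285.71 = 8614.29 μs.
R ≥ L / t_tx = 2000 bits / 0.00861429 s = 232.2 kbps.

232.2 kbps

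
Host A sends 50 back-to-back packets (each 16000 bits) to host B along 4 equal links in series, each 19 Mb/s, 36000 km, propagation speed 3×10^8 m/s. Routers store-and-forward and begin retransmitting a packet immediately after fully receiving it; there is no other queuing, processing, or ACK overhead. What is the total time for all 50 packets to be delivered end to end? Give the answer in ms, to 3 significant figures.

525 ms

Per-hop transmission t_tx = L/R = 16000/19000000 = 0.842105 ms.
Per-hop propagation t_prop = 36000000/300000000 = 120 ms.
Pipeline fill: first packet needs 4·t_tx to clear all hops; remaining 49 packets each add one t_tx.
Total = (4+50-1)·t_tx + 4·t_prop = 53·0.842105 + 4·120 = 525 ms.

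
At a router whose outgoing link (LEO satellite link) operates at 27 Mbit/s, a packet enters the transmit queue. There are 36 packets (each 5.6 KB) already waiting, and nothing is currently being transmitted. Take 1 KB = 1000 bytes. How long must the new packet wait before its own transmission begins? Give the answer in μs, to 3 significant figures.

59700 μs

Each queued packet: L/R = 44800/27000000 = 1659.26 μs.
36 queued → 59733.3 μs.
Queuing delay = 59700 μs.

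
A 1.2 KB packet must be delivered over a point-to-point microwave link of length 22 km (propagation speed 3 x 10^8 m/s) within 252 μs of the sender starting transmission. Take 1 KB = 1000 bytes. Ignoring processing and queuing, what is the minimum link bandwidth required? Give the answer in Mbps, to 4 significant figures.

L = 9600 bits.
Propagation delay = 22000 / 300000000 = 73.3333 μs.
Transmission budget = 252 − 73.3333 = 178.667 μs.
R ≥ L / t_tx = 9600 bits / 0.000178667 s = 53.73 Mbps.

53.73 Mbps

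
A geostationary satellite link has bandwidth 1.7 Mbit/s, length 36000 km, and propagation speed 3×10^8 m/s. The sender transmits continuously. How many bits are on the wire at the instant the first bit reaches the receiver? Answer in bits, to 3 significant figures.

Propagation delay = 36000000 / 300000000 = 0.12 s.
BDP = R × t_prop = 1700000 × 0.12 = 204000 bits.

204000 bits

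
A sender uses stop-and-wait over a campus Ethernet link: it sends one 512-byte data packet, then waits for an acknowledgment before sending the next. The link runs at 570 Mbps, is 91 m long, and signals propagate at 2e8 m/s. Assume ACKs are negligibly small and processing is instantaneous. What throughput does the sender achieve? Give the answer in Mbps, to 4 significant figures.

t_tx = L/R = 4096/570000000 = 7.18596e-06 s.
t_prop = 91/200000000 = 4.55e-07 s; RTT = 9.1e-07 s.
Cycle = t_tx + RTT = 8.09596e-06 s.
Throughput = L / cycle = 4096 / 8.09596e-06 = 505.9 Mbps.

505.9 Mbps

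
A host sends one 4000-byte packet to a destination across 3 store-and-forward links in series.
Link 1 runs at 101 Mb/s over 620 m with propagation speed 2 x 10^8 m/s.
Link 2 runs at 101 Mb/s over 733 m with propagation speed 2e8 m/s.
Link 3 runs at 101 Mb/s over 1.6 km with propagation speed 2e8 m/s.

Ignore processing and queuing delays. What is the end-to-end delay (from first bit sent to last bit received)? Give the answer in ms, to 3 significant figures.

0.965 ms

L = 4000 × 8 = 32000 bits.
Transmission delay per hop = L/R = 32000/101000000 = 0.316832 ms; 3 hops → 0.950495 ms.
Propagation delays (d/s per hop): 0.0031, 0.003665, 0.008 ms; sum = 0.014765 ms.
End-to-end = 0.965 ms.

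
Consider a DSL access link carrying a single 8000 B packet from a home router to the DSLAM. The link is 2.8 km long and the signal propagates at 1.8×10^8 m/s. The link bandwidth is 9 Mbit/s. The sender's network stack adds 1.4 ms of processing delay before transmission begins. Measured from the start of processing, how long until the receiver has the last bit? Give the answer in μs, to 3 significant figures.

L = 8000 × 8 = 64000 bits.
Transmission delay = L/R = 64000 / 9000000 = 7111.11 μs.
Propagation delay = d/s = 2800 m / 180000000 m/s = 15.5556 μs.
Plus processing delay 1.4 ms = 1400 μs.
Total = 8530 μs.

8530 μs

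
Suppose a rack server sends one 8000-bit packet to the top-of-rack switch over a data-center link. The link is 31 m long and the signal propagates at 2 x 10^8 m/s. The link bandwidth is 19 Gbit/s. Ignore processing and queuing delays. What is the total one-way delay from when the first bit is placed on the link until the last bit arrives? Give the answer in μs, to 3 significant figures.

0.576 μs

Transmission delay = L/R = 8000 / 19000000000 = 0.421053 μs.
Propagation delay = d/s = 31 m / 200000000 m/s = 0.155 μs.
Total = 0.576 μs.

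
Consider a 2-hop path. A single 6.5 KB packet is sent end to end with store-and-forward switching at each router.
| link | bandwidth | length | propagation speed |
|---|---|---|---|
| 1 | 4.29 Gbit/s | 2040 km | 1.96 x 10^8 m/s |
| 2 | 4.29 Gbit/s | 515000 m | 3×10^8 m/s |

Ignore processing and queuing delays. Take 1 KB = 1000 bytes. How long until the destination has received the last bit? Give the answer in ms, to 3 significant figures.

12.1 ms

L = 52000 bits.
Transmission delay per hop = L/R = 52000/4290000000 = 0.0121212 ms; 2 hops → 0.0242424 ms.
Propagation delays (d/s per hop): 10.4082, 1.71667 ms; sum = 12.1248 ms.
End-to-end = 12.1 ms.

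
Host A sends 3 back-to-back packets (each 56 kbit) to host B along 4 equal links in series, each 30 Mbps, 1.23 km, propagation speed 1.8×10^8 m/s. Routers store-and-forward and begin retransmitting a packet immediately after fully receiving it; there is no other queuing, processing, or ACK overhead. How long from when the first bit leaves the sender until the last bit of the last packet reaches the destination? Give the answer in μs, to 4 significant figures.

Per-hop transmission t_tx = L/R = 56000/30000000 = 1866.67 μs.
Per-hop propagation t_prop = 1230/180000000 = 6.83333 μs.
Pipeline fill: first packet needs 4·t_tx to clear all hops; remaining 2 packets each add one t_tx.
Total = (4+3-1)·t_tx + 4·t_prop = 6·1866.67 + 4·6.83333 = 11230 μs.

11230 μs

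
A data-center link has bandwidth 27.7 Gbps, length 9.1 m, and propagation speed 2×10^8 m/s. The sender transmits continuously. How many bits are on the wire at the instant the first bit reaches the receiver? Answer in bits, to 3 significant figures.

1260 bits

Propagation delay = 9.1 / 200000000 = 4.55e-08 s.
BDP = R × t_prop = 27700000000 × 4.55e-08 = 1260.35 bits.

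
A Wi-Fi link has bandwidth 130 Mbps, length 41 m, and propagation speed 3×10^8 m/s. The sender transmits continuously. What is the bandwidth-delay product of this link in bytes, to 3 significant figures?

2.22 bytes

Propagation delay = 41 / 300000000 = 1.36667e-07 s.
BDP = R × t_prop = 130000000 × 1.36667e-07 = 17.7667 bits.
In bytes: 17.7667/8 = 2.22 bytes.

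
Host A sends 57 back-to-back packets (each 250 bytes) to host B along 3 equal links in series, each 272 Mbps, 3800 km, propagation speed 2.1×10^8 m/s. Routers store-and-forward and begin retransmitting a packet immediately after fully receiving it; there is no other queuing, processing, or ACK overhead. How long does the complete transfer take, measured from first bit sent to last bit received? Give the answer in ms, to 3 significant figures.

Per-hop transmission t_tx = L/R = 2000/272000000 = 0.00735294 ms.
Per-hop propagation t_prop = 3800000/210000000 = 18.0952 ms.
Pipeline fill: first packet needs 3·t_tx to clear all hops; remaining 56 packets each add one t_tx.
Total = (3+57-1)·t_tx + 3·t_prop = 59·0.00735294 + 3·18.0952 = 54.7 ms.

54.7 ms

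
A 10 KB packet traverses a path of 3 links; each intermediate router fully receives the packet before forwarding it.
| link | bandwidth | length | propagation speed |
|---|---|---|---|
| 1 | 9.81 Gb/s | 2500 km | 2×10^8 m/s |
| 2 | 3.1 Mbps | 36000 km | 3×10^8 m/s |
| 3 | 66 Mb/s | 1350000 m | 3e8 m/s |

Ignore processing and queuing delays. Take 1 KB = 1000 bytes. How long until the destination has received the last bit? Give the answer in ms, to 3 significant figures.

L = 80000 bits.
Transmission delays (L/R per hop): 0.00815494, 25.8065, 1.21212 ms; sum = 27.0267 ms.
Propagation delays (d/s per hop): 12.5, 120, 4.5 ms; sum = 137 ms.
End-to-end = 164 ms.

164 ms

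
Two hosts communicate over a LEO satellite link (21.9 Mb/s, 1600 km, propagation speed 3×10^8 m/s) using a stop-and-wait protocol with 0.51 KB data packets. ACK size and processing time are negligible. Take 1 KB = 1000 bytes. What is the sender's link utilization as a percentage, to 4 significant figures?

t_tx = L/R = 4080/21900000 = 0.000186301 s.
t_prop = 1600000/300000000 = 0.00533333 s; RTT = 0.0106667 s.
Cycle = t_tx + RTT = 0.010853 s.
Utilization = t_tx / cycle = 0.000186301/0.010853 = 1.717 %.

1.717 %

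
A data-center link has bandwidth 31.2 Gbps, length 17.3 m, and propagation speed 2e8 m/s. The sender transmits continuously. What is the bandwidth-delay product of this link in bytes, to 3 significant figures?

337 bytes

Propagation delay = 17.3 / 200000000 = 8.65e-08 s.
BDP = R × t_prop = 31200000000 × 8.65e-08 = 2698.8 bits.
In bytes: 2698.8/8 = 337 bytes.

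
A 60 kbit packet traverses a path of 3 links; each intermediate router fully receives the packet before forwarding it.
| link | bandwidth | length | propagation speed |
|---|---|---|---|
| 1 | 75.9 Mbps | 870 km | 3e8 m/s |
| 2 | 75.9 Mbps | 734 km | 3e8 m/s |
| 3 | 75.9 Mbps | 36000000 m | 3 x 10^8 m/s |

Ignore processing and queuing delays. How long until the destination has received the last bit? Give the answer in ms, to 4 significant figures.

127.7 ms

L = 60000 bits.
Transmission delay per hop = L/R = 60000/75900000 = 0.790514 ms; 3 hops → 2.37154 ms.
Propagation delays (d/s per hop): 2.9, 2.44667, 120 ms; sum = 125.347 ms.
End-to-end = 127.7 ms.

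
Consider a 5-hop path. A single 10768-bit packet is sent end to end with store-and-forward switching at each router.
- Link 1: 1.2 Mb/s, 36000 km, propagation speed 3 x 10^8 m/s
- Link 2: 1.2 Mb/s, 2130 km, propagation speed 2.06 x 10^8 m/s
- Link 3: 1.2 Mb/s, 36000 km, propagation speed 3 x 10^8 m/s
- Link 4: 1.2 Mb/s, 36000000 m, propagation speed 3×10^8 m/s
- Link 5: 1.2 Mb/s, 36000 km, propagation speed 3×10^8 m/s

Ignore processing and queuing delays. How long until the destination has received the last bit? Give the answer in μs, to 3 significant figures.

Transmission delay per hop = L/R = 10768/1200000 = 8973.33 μs; 5 hops → 44866.7 μs.
Propagation delays (d/s per hop): 120000, 10339.8, 120000, 120000, 120000 μs; sum = 490340 μs.
End-to-end = 535000 μs.

535000 μs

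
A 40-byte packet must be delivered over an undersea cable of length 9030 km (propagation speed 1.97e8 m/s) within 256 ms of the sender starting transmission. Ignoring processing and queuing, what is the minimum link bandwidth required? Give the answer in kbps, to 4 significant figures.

L = 320 bits.
Propagation delay = 9030000 / 197000000 = 45.8376 ms.
Transmission budget = 256 − 45.8376 = 210.162 ms.
R ≥ L / t_tx = 320 bits / 0.210162 s = 1.523 kbps.

1.523 kbps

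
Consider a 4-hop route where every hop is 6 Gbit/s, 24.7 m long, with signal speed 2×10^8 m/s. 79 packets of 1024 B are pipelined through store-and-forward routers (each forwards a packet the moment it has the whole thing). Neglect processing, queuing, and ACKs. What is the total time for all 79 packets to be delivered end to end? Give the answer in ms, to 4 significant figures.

0.1125 ms

Per-hop transmission t_tx = L/R = 8192/6000000000 = 0.00136533 ms.
Per-hop propagation t_prop = 24.7/200000000 = 0.0001235 ms.
Pipeline fill: first packet needs 4·t_tx to clear all hops; remaining 78 packets each add one t_tx.
Total = (4+79-1)·t_tx + 4·t_prop = 82·0.00136533 + 4·0.0001235 = 0.1125 ms.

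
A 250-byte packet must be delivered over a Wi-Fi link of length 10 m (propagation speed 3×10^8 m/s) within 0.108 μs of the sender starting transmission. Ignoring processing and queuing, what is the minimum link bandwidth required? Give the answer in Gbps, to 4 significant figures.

L = 2000 bits.
Propagation delay = 10 / 300000000 = 0.0333333 μs.
Transmission budget = 0.108 − 0.0333333 = 0.0746667 μs.
R ≥ L / t_tx = 2000 bits / 7.46667e-08 s = 26.79 Gbps.

26.79 Gbps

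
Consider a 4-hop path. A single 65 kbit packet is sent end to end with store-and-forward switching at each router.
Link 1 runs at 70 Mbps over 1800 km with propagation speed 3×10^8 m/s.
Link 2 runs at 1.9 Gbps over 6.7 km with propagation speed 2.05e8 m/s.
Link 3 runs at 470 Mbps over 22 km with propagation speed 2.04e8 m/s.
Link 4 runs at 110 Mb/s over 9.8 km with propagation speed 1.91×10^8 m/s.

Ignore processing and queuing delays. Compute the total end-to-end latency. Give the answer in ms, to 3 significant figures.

7.88 ms

L = 65000 bits.
Transmission delays (L/R per hop): 0.928571, 0.0342105, 0.138298, 0.590909 ms; sum = 1.69199 ms.
Propagation delays (d/s per hop): 6, 0.0326829, 0.107843, 0.0513089 ms; sum = 6.19183 ms.
End-to-end = 7.88 ms.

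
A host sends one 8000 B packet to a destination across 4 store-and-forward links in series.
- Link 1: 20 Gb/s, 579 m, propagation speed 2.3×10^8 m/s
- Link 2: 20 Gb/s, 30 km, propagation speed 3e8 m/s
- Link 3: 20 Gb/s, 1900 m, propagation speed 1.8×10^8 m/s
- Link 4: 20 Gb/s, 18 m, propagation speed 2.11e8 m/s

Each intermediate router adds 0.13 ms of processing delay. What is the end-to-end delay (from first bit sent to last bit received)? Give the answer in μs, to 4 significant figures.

L = 8000 × 8 = 64000 bits.
Transmission delay per hop = L/R = 64000/20000000000 = 3.2 μs; 4 hops → 12.8 μs.
Propagation delays (d/s per hop): 2.51739, 100, 10.5556, 0.0853081 μs; sum = 113.158 μs.
Processing at 3 router(s): 3 × 0.13 ms = 390 μs.
End-to-end = 516.0 μs.

516.0 μs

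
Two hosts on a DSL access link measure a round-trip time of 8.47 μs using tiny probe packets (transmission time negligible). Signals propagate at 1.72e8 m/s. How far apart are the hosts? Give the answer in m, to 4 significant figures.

728.4 m

One-way propagation = RTT/2 = 4.235 μs.
d = s × t = 172000000 × 4.235e-06 = 728.4 m.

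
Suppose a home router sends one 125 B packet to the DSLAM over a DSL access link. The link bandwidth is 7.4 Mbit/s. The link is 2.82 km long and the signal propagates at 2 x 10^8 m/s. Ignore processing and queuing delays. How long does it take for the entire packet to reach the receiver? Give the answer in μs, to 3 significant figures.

149 μs

L = 125 × 8 = 1000 bits.
Transmission delay = L/R = 1000 / 7400000 = 135.135 μs.
Propagation delay = d/s = 2820 m / 200000000 m/s = 14.1 μs.
Total = 149 μs.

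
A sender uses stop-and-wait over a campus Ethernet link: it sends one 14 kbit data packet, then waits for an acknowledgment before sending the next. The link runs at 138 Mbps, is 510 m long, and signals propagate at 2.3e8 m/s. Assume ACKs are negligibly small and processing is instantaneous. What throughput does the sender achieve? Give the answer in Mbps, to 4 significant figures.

132.2 Mbps

t_tx = L/R = 14000/138000000 = 0.000101449 s.
t_prop = 510/2.3e+08 = 2.21739e-06 s; RTT = 4.43478e-06 s.
Cycle = t_tx + RTT = 0.000105884 s.
Throughput = L / cycle = 14000 / 0.000105884 = 132.2 Mbps.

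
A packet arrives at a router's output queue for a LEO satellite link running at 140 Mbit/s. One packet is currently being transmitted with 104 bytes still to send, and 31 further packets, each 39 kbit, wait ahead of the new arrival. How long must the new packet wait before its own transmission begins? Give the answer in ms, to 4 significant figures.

Each queued packet: L/R = 39000/140000000 = 0.278571 ms.
31 queued → 8.63571 ms.
Plus remaining 832 bits of current packet: 0.00594286 ms.
Queuing delay = 8.642 ms.

8.642 ms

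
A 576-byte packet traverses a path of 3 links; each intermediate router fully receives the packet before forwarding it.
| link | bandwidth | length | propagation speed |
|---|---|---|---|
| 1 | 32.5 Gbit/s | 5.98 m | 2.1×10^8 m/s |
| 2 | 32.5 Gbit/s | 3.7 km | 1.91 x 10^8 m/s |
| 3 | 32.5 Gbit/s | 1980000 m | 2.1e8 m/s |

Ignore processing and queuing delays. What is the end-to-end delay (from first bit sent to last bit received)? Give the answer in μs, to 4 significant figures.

L = 576 × 8 = 4608 bits.
Transmission delay per hop = L/R = 4608/32500000000 = 0.141785 μs; 3 hops → 0.425354 μs.
Propagation delays (d/s per hop): 0.0284762, 19.3717, 9428.57 μs; sum = 9447.97 μs.
End-to-end = 9448 μs.

9448 μs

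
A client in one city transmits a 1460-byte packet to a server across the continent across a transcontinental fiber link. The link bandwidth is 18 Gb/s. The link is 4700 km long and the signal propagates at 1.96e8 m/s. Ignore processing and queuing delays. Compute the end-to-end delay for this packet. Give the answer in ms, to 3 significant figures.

24.0 ms

L = 1460 × 8 = 11680 bits.
Transmission delay = L/R = 11680 / 18000000000 = 0.000648889 ms.
Propagation delay = d/s = 4700000 m / 196000000 m/s = 23.9796 ms.
Total = 24.0 ms.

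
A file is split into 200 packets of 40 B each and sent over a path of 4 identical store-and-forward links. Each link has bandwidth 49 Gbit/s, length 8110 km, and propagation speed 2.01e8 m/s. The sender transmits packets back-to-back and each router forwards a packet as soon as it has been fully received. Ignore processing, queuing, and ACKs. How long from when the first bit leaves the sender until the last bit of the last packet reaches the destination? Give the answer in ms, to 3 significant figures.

161 ms

Per-hop transmission t_tx = L/R = 320/49000000000 = 6.53061e-06 ms.
Per-hop propagation t_prop = 8110000/2.01e+08 = 40.3483 ms.
Pipeline fill: first packet needs 4·t_tx to clear all hops; remaining 199 packets each add one t_tx.
Total = (4+200-1)·t_tx + 4·t_prop = 203·6.53061e-06 + 4·40.3483 = 161 ms.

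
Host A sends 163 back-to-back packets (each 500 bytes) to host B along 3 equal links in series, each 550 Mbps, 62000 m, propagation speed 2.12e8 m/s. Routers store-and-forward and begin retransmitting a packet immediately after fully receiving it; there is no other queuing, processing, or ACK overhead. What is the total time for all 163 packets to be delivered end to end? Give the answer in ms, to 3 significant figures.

2.08 ms

Per-hop transmission t_tx = L/R = 4000/550000000 = 0.00727273 ms.
Per-hop propagation t_prop = 62000/212000000 = 0.292453 ms.
Pipeline fill: first packet needs 3·t_tx to clear all hops; remaining 162 packets each add one t_tx.
Total = (3+163-1)·t_tx + 3·t_prop = 165·0.00727273 + 3·0.292453 = 2.08 ms.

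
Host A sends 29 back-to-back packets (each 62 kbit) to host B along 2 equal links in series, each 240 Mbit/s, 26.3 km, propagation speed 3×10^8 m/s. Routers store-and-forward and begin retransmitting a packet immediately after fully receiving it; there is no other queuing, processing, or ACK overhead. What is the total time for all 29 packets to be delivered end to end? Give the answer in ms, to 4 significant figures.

7.925 ms

Per-hop transmission t_tx = L/R = 62000/240000000 = 0.258333 ms.
Per-hop propagation t_prop = 26300/300000000 = 0.0876667 ms.
Pipeline fill: first packet needs 2·t_tx to clear all hops; remaining 28 packets each add one t_tx.
Total = (2+29-1)·t_tx + 2·t_prop = 30·0.258333 + 2·0.0876667 = 7.925 ms.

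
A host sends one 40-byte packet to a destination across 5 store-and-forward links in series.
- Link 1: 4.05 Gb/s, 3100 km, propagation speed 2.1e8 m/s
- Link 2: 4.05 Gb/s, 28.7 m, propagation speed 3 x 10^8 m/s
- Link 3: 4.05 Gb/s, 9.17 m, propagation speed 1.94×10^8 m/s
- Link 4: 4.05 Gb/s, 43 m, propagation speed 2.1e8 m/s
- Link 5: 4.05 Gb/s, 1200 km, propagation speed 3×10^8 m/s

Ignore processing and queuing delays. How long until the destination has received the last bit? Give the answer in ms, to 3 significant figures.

L = 40 × 8 = 320 bits.
Transmission delay per hop = L/R = 320/4050000000 = 7.90123e-05 ms; 5 hops → 0.000395062 ms.
Propagation delays (d/s per hop): 14.7619, 9.56667e-05, 4.7268e-05, 0.000204762, 4 ms; sum = 18.7623 ms.
End-to-end = 18.8 ms.

18.8 ms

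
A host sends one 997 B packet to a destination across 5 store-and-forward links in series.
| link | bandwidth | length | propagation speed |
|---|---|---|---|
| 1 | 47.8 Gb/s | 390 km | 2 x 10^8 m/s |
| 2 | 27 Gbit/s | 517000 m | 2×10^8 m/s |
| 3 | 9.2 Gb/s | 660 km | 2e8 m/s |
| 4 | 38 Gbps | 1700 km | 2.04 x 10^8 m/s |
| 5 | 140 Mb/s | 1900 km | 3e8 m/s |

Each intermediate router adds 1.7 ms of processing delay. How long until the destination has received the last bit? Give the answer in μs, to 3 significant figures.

29400 μs

L = 997 × 8 = 7976 bits.
Transmission delays (L/R per hop): 0.166862, 0.295407, 0.866957, 0.209895, 56.9714 μs; sum = 58.5105 μs.
Propagation delays (d/s per hop): 1950, 2585, 3300, 8333.33, 6333.33 μs; sum = 22501.7 μs.
Processing at 4 router(s): 4 × 1.7 ms = 6800 μs.
End-to-end = 29400 μs.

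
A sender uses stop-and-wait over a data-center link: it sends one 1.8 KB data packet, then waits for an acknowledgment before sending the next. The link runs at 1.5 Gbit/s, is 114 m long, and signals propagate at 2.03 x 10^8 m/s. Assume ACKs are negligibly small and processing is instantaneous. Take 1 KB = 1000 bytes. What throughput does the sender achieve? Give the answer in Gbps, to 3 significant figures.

1.34 Gbps

t_tx = L/R = 14400/1500000000 = 9.6e-06 s.
t_prop = 114/2.03e+08 = 5.61576e-07 s; RTT = 1.12315e-06 s.
Cycle = t_tx + RTT = 1.07232e-05 s.
Throughput = L / cycle = 14400 / 1.07232e-05 = 1.34 Gbps.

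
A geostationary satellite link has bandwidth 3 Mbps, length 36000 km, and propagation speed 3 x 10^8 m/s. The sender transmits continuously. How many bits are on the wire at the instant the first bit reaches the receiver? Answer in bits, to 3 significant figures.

360000 bits

Propagation delay = 36000000 / 300000000 = 0.12 s.
BDP = R × t_prop = 3000000 × 0.12 = 360000 bits.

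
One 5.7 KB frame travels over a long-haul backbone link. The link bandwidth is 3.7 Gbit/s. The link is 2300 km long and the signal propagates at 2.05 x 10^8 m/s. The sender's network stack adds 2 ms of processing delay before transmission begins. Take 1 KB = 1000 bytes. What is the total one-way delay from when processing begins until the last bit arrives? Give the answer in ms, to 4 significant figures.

13.23 ms

L = 45600 bits.
Transmission delay = L/R = 45600 / 3700000000 = 0.0123243 ms.
Propagation delay = d/s = 2300000 m / 2.05e+08 m/s = 11.2195 ms.
Plus processing delay 2 ms = 2 ms.
Total = 13.23 ms.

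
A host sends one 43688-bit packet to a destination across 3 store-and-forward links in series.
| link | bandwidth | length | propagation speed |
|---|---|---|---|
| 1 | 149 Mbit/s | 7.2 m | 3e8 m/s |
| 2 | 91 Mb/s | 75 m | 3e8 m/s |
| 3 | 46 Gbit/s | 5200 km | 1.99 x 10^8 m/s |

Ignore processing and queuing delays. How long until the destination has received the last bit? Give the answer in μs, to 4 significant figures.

26910 μs

Transmission delays (L/R per hop): 293.208, 480.088, 0.949739 μs; sum = 774.246 μs.
Propagation delays (d/s per hop): 0.024, 0.25, 26130.7 μs; sum = 26130.9 μs.
End-to-end = 26910 μs.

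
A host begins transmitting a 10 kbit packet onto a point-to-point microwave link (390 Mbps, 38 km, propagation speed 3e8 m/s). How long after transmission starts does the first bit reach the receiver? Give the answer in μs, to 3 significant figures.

First bit experiences only propagation delay: d/s = 38000/300000000 = 127 μs.

127 μs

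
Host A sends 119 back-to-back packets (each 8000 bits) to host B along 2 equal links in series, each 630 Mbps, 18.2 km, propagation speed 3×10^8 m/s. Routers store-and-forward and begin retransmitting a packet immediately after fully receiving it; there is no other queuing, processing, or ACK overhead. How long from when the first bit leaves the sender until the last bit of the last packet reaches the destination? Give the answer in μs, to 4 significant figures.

Per-hop transmission t_tx = L/R = 8000/630000000 = 12.6984 μs.
Per-hop propagation t_prop = 18200/300000000 = 60.6667 μs.
Pipeline fill: first packet needs 2·t_tx to clear all hops; remaining 118 packets each add one t_tx.
Total = (2+119-1)·t_tx + 2·t_prop = 120·12.6984 + 2·60.6667 = 1645 μs.

1645 μs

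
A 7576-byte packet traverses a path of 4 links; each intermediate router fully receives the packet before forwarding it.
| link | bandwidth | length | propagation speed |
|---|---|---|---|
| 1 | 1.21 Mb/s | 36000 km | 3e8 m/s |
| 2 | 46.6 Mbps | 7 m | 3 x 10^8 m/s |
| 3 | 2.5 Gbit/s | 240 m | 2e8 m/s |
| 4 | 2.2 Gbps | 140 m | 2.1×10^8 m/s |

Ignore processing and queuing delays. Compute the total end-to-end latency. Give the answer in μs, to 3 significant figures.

171000 μs

L = 7576 × 8 = 60608 bits.
Transmission delays (L/R per hop): 50089.3, 1300.6, 24.2432, 27.5491 μs; sum = 51441.6 μs.
Propagation delays (d/s per hop): 120000, 0.0233333, 1.2, 0.666667 μs; sum = 120002 μs.
End-to-end = 171000 μs.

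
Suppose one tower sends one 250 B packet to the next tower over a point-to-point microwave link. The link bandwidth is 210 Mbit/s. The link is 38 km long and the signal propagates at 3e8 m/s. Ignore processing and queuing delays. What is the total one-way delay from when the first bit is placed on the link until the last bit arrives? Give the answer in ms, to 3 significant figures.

0.136 ms

L = 250 × 8 = 2000 bits.
Transmission delay = L/R = 2000 / 210000000 = 0.00952381 ms.
Propagation delay = d/s = 38000 m / 300000000 m/s = 0.126667 ms.
Total = 0.136 ms.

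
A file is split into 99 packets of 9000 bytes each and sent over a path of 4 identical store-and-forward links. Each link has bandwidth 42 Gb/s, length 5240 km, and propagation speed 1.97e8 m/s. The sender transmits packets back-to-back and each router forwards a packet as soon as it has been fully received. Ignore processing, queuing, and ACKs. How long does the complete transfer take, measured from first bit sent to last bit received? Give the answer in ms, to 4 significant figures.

106.6 ms

Per-hop transmission t_tx = L/R = 72000/42000000000 = 0.00171429 ms.
Per-hop propagation t_prop = 5240000/197000000 = 26.599 ms.
Pipeline fill: first packet needs 4·t_tx to clear all hops; remaining 98 packets each add one t_tx.
Total = (4+99-1)·t_tx + 4·t_prop = 102·0.00171429 + 4·26.599 = 106.6 ms.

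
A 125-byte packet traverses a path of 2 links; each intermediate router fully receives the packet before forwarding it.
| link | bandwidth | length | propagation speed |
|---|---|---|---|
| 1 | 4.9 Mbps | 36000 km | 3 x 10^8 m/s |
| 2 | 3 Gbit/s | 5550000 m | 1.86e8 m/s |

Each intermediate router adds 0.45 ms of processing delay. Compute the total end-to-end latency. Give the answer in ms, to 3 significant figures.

150 ms

L = 125 × 8 = 1000 bits.
Transmission delays (L/R per hop): 0.204082, 0.000333333 ms; sum = 0.204415 ms.
Propagation delays (d/s per hop): 120, 29.8387 ms; sum = 149.839 ms.
Processing at 1 router(s): 1 × 0.45 ms = 0.45 ms.
End-to-end = 150 ms.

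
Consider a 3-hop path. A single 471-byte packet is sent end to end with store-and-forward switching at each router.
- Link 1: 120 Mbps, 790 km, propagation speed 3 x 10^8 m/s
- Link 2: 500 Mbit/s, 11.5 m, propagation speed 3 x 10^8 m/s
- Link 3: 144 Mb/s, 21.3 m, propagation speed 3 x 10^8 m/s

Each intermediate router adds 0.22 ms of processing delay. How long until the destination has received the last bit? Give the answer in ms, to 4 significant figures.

L = 471 × 8 = 3768 bits.
Transmission delays (L/R per hop): 0.0314, 0.007536, 0.0261667 ms; sum = 0.0651027 ms.
Propagation delays (d/s per hop): 2.63333, 3.83333e-05, 7.1e-05 ms; sum = 2.63344 ms.
Processing at 2 router(s): 2 × 0.22 ms = 0.44 ms.
End-to-end = 3.139 ms.

3.139 ms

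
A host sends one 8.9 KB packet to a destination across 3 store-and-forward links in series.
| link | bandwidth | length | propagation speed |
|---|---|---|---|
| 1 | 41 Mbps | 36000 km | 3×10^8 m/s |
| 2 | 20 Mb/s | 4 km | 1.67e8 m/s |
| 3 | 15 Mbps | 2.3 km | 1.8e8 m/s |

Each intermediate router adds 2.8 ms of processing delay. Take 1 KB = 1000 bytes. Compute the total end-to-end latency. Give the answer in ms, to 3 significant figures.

136 ms

L = 71200 bits.
Transmission delays (L/R per hop): 1.73659, 3.56, 4.74667 ms; sum = 10.0433 ms.
Propagation delays (d/s per hop): 120, 0.0239521, 0.0127778 ms; sum = 120.037 ms.
Processing at 2 router(s): 2 × 2.8 ms = 5.6 ms.
End-to-end = 136 ms.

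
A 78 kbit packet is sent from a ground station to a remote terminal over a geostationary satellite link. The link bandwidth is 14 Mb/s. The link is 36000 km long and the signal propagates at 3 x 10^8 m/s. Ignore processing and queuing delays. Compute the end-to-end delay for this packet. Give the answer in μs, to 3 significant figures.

126000 μs

L = 78000 bits.
Transmission delay = L/R = 78000 / 14000000 = 5571.43 μs.
Propagation delay = d/s = 36000000 m / 300000000 m/s = 120000 μs.
Total = 126000 μs.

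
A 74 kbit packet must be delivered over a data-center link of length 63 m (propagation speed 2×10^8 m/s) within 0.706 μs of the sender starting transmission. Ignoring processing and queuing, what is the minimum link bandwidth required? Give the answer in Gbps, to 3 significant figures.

189 Gbps

Propagation delay = 63 / 200000000 = 0.315 μs.
Transmission budget = 0.706 − 0.315 = 0.391 μs.
R ≥ L / t_tx = 74000 bits / 3.91e-07 s = 189 Gbps.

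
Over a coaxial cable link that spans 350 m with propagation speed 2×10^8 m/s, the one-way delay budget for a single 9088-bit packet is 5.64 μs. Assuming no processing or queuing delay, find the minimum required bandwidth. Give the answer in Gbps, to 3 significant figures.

2.34 Gbps

Propagation delay = 350 / 200000000 = 1.75 μs.
Transmission budget = 5.64 − 1.75 = 3.89 μs.
R ≥ L / t_tx = 9088 bits / 3.89e-06 s = 2.34 Gbps.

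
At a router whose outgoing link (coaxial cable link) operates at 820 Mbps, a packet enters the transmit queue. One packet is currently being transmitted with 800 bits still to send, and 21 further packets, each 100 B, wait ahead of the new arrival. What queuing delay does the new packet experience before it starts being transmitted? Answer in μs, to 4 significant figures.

Each queued packet: L/R = 800/820000000 = 0.97561 μs.
21 queued → 20.4878 μs.
Plus remaining 800 bits of current packet: 0.97561 μs.
Queuing delay = 21.46 μs.

21.46 μs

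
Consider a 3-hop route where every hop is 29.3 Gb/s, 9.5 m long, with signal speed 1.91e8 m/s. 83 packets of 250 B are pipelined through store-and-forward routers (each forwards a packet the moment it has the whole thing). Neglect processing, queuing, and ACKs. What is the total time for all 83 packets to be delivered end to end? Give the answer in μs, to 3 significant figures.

Per-hop transmission t_tx = L/R = 2000/29300000000 = 0.0682594 μs.
Per-hop propagation t_prop = 9.5/191000000 = 0.0497382 μs.
Pipeline fill: first packet needs 3·t_tx to clear all hops; remaining 82 packets each add one t_tx.
Total = (3+83-1)·t_tx + 3·t_prop = 85·0.0682594 + 3·0.0497382 = 5.95 μs.

5.95 μs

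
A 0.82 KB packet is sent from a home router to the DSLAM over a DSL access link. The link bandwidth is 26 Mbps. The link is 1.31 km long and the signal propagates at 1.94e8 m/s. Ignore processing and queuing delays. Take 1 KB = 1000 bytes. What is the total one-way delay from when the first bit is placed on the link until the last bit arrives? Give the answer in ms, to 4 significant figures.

0.2591 ms

L = 6560 bits.
Transmission delay = L/R = 6560 / 26000000 = 0.252308 ms.
Propagation delay = d/s = 1310 m / 194000000 m/s = 0.00675258 ms.
Total = 0.2591 ms.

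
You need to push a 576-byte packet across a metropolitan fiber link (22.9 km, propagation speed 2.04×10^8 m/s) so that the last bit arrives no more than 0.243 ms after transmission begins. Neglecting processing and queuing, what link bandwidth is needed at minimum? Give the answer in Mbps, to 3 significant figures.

35.2 Mbps

L = 4608 bits.
Propagation delay = 22900 / 204000000 = 0.112255 ms.
Transmission budget = 0.243 − 0.112255 = 0.130745 ms.
R ≥ L / t_tx = 4608 bits / 0.000130745 s = 35.2 Mbps.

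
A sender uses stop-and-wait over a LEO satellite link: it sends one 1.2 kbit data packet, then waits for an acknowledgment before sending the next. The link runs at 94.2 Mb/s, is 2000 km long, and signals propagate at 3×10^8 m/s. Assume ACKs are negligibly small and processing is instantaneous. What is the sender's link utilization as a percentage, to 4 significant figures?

0.09545 %

t_tx = L/R = 1200/94200000 = 1.27389e-05 s.
t_prop = 2000000/300000000 = 0.00666667 s; RTT = 0.0133333 s.
Cycle = t_tx + RTT = 0.0133461 s.
Utilization = t_tx / cycle = 1.27389e-05/0.0133461 = 0.09545 %.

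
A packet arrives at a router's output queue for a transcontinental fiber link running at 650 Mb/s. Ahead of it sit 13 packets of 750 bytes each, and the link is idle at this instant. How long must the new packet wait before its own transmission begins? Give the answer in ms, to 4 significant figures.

0.1200 ms

Each queued packet: L/R = 6000/650000000 = 0.00923077 ms.
13 queued → 0.12 ms.
Queuing delay = 0.1200 ms.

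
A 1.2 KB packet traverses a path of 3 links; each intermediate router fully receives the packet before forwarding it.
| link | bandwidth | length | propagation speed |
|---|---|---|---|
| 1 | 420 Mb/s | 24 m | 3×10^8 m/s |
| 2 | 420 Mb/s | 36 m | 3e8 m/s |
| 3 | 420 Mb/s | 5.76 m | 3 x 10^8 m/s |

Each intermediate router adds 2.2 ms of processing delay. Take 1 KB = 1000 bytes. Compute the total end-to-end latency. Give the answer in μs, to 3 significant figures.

L = 9600 bits.
Transmission delay per hop = L/R = 9600/420000000 = 22.8571 μs; 3 hops → 68.5714 μs.
Propagation delays (d/s per hop): 0.08, 0.12, 0.0192 μs; sum = 0.2192 μs.
Processing at 2 router(s): 2 × 2.2 ms = 4400 μs.
End-to-end = 4470 μs.

4470 μs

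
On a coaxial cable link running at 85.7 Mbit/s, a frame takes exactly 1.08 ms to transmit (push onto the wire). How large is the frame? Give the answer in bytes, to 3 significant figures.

L = R × t_tx = 85700000 b/s × 0.00108 s = 92556 bits.
In bytes: 92556 / 8 = 11600 bytes.

11600 bytes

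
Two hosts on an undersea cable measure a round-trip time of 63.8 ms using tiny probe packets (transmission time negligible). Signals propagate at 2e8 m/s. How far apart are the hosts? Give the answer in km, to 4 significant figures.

6380 km

One-way propagation = RTT/2 = 31.9 ms.
d = s × t = 200000000 × 0.0319 = 6380 km.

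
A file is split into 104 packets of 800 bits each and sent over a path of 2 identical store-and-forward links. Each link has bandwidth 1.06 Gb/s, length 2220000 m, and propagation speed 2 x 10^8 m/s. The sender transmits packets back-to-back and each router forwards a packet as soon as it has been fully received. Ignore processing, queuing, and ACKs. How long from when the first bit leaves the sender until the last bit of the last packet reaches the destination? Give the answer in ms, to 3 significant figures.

22.3 ms

Per-hop transmission t_tx = L/R = 800/1060000000 = 0.000754717 ms.
Per-hop propagation t_prop = 2220000/200000000 = 11.1 ms.
Pipeline fill: first packet needs 2·t_tx to clear all hops; remaining 103 packets each add one t_tx.
Total = (2+104-1)·t_tx + 2·t_prop = 105·0.000754717 + 2·11.1 = 22.3 ms.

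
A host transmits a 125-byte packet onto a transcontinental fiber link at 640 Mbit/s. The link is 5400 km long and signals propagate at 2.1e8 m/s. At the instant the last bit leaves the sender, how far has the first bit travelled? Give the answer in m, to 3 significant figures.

328 m

t_tx = L/R = 1000/640000000 = 1.5625e-06 s.
Distance = s × t_tx = 210000000 × 1.5625e-06 = 328 m.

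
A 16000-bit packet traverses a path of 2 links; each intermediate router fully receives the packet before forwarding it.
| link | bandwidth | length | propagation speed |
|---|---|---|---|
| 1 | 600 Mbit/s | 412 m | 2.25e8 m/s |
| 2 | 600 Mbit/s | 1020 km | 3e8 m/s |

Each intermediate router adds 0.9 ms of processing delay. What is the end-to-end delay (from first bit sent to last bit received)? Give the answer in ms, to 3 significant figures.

Transmission delay per hop = L/R = 16000/600000000 = 0.0266667 ms; 2 hops → 0.0533333 ms.
Propagation delays (d/s per hop): 0.00183111, 3.4 ms; sum = 3.40183 ms.
Processing at 1 router(s): 1 × 0.9 ms = 0.9 ms.
End-to-end = 4.36 ms.

4.36 ms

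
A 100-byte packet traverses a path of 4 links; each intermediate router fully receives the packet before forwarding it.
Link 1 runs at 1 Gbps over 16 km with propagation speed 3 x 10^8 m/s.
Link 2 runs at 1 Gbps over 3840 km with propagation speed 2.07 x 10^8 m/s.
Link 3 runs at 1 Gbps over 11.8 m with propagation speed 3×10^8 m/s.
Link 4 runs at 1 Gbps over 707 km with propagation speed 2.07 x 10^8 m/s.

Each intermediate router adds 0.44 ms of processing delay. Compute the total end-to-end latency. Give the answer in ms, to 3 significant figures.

L = 100 × 8 = 800 bits.
Transmission delay per hop = L/R = 800/1000000000 = 0.0008 ms; 4 hops → 0.0032 ms.
Propagation delays (d/s per hop): 0.0533333, 18.5507, 3.93333e-05, 3.41546 ms; sum = 22.0196 ms.
Processing at 3 router(s): 3 × 0.44 ms = 1.32 ms.
End-to-end = 23.3 ms.

23.3 ms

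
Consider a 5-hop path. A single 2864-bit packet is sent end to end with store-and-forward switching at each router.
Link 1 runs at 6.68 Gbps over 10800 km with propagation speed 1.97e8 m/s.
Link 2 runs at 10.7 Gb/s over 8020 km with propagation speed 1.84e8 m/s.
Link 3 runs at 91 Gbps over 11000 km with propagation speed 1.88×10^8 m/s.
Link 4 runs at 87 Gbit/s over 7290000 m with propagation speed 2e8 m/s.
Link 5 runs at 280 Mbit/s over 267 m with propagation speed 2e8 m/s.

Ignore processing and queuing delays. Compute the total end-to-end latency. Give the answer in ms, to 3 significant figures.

Transmission delays (L/R per hop): 0.000428743, 0.000267664, 3.14725e-05, 3.29195e-05, 0.0102286 ms; sum = 0.0109894 ms.
Propagation delays (d/s per hop): 54.8223, 43.587, 58.5106, 36.45, 0.001335 ms; sum = 193.371 ms.
End-to-end = 193 ms.

193 ms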